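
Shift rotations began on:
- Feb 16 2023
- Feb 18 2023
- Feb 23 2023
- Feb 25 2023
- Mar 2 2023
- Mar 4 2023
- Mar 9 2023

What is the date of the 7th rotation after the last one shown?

Gaps: 2, 5, 2, 5, 2, 5 days — not constant, but cyclic with period 2.
The events fall on every Thursday and Saturday.
Next Saturday: Mar 11 2023.
The following Thursday is Mar 16 2023.
The following Saturday is Mar 18 2023.
The following Thursday is Mar 23 2023.
Next Saturday: Mar 25 2023.
Next Thursday: Mar 30 2023.
Next Saturday: Apr 1 2023.

Apr 1 2023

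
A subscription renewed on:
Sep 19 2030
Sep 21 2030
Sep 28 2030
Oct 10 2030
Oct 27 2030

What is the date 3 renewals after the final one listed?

Jan 16 2031

Gaps: 2, 7, 12, 17 days — each gap is 5 larger than the previous one.
Next gap: 22 days. Oct 27 2030 + 22 days = Nov 18 2030.
Next gap: 27 days. Nov 18 2030 + 27 days = Dec 15 2030.
Next gap: 32 days. Dec 15 2030 + 32 days = Jan 16 2031.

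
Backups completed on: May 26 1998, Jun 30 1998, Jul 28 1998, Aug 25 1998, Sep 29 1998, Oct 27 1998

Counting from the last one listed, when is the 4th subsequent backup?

Feb 23 1999

These are Tuesdays with 35, 28, 28, 35, 28-day gaps.
Each is the final Tuesday of its month — Jun 30 1998 is past the 28th, so '4th Tuesday' doesn't fit.
November 1998 ends with Tuesday Nov 24 1998.
Last Tuesday of December 1998: Dec 29 1998.
January 1999 ends with Tuesday Jan 26 1999.
Last Tuesday of February 1999: Feb 23 1999.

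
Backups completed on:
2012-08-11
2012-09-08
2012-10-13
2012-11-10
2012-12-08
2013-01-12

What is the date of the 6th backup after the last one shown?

2013-07-13

These are Saturdays at 28- or 35-day spacing (28, 35, 28, 28, 35).
The pattern: 2nd Saturday of the month.
2nd Saturday of February 2013: 2013-02-09.
2nd Saturday of March 2013: 2013-03-09.
April 2013 — 2nd Saturday is 2013-04-13.
2nd Saturday of May 2013: 2013-05-11.
June 2013 — 2nd Saturday is 2013-06-08.
July 2013 — 2nd Saturday is 2013-07-13.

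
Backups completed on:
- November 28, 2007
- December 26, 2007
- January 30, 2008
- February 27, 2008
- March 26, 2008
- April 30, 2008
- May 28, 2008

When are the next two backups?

These are Wednesdays with 28, 35, 28, 28, 35, 28-day gaps.
Each is the final Wednesday of its month — January 30, 2008 is past the 28th, so '4th Wednesday' doesn't fit.
Last Wednesday of June 2008: June 25, 2008.
Last Wednesday of July 2008: July 30, 2008.

June 25, 2008; July 30, 2008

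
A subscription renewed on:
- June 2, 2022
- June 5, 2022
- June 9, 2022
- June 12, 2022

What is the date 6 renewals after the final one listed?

Every event lands on a Thursday or Sunday (gaps cycle 3, 4, 3).
So the schedule is: every Thursday and Sunday.
The following Thursday is June 16, 2022.
The following Sunday is June 19, 2022.
Next Thursday: June 23, 2022.
Next Sunday: June 26, 2022.
The following Thursday is June 30, 2022.
The following Sunday is July 3, 2022.

July 3, 2022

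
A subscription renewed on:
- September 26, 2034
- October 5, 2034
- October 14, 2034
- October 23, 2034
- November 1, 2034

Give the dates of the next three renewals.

November 10, 2034; November 19, 2034; November 28, 2034

The spacing is 9, 9, 9, 9 days — always 9 days.
November 1, 2034 + 9 days = November 10, 2034.
November 10, 2034 + 9 days = November 19, 2034.
November 19, 2034 + 9 days = November 28, 2034.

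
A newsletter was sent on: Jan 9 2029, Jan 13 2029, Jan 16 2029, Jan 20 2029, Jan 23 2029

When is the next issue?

Jan 27 2029

Gaps: 4, 3, 4, 3 days — not constant, but cyclic with period 2.
The events fall on every Tuesday and Saturday.
Next Saturday: Jan 27 2029.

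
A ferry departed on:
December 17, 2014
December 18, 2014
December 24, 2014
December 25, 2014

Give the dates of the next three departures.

Gaps: 1, 6, 1 days — not constant, but cyclic with period 2.
The events fall on every Wednesday and Thursday.
Next Wednesday: December 31, 2014.
The following Thursday is January 1, 2015.
Next Wednesday: January 7, 2015.

December 31, 2014; January 1, 2015; January 7, 2015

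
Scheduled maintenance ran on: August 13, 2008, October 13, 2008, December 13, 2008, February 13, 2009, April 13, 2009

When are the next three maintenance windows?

Gaps: 61, 61, 62, 59 days — not constant. Every event is on the 13th of the month.
Pattern: the 13th of every 2 months.
June 2009: June 13, 2009.
August 2009: August 13, 2009.
Next: October 2009 → October 13, 2009.

June 13, 2009; August 13, 2009; October 13, 2009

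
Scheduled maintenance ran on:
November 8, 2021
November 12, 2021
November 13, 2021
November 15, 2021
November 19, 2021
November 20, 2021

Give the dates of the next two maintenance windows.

November 22, 2021; November 26, 2021

The gap pattern 4, 1, 2, 4, 1 repeats every 3 events.
These are the Mondays, Fridays and Saturdays of each week.
Next Monday: November 22, 2021.
The following Friday is November 26, 2021.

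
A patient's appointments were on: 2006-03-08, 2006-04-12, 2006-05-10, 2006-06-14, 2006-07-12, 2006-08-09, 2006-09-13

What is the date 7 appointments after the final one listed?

These are Wednesdays at 28- or 35-day spacing (35, 28, 35, 28, 28, 35).
The pattern: 2nd Wednesday of the month.
2nd Wednesday of October 2006: 2006-10-11.
November 2006 — 2nd Wednesday is 2006-11-08.
2nd Wednesday of December 2006: 2006-12-13.
2nd Wednesday of January 2007: 2007-01-10.
2nd Wednesday of February 2007: 2007-02-14.
March 2007 — 2nd Wednesday is 2007-03-14.
2nd Wednesday of April 2007: 2007-04-11.

2007-04-11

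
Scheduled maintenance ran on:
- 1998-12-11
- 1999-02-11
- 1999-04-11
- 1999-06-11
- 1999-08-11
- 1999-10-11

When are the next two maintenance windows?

Each date is the 11th; the gaps (62, 59, 61, 61, 61) track the month lengths.
The rule is the 11th of every 2 months.
December 1999: 1999-12-11.
Next: February 2000 → 2000-02-11.

1999-12-11, 2000-02-11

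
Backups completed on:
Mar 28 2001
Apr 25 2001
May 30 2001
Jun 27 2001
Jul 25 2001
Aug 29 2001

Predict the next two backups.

Every date is a Wednesday; gaps 28, 35, 28, 28, 35 days.
Each is the last Wednesday of its month (at least one falls on the 29th or later, ruling out '4th Wednesday').
September 2001 ends with Wednesday Sep 26 2001.
October 2001 ends with Wednesday Oct 31 2001.

Sep 26 2001, Oct 31 2001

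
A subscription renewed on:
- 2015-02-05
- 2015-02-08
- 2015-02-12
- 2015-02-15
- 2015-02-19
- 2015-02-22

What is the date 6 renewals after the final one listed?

2015-03-15

The gap pattern 3, 4, 3, 4, 3 repeats every 2 events.
These are the Thursdays and Sundays of each week.
Next Thursday: 2015-02-26.
Next Sunday: 2015-03-01.
Next Thursday: 2015-03-05.
Next Sunday: 2015-03-08.
Next Thursday: 2015-03-12.
Next Sunday: 2015-03-15.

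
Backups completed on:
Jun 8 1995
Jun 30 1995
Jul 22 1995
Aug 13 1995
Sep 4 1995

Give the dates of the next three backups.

Gaps between consecutive events: 22, 22, 22, 22 days — a constant 22-day interval.
Sep 4 1995 + 22 days = Sep 26 1995.
Sep 26 1995 + 22 days = Oct 18 1995.
Oct 18 1995 + 22 days = Nov 9 1995.

Sep 26 1995, Oct 18 1995, Nov 9 1995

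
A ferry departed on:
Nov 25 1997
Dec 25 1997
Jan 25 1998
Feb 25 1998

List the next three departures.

Mar 25 1998, Apr 25 1998, May 25 1998

The day-of-month is always 25 (30, 31, 31 days between events).
So this recurs on the 25th of each month.
Next: March 1998 → Mar 25 1998.
Next: April 1998 → Apr 25 1998.
May 1998: May 25 1998.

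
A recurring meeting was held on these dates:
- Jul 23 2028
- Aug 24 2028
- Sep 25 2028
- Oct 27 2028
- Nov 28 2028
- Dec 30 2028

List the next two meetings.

Jan 31 2029, Mar 4 2029

Gaps between consecutive events: 32, 32, 32, 32, 32 days — a constant 32-day interval.
Dec 30 2028 + 32 days = Jan 31 2029.
Jan 31 2029 + 32 days = Mar 4 2029.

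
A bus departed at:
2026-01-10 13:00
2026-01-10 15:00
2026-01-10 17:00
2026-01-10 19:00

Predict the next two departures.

2026-01-10 21:00, 2026-01-10 23:00

The interval is a steady 2 hours (2, 2, 2).
2026-01-10 19:00 + 2 h = 2026-01-10 21:00.
2026-01-10 21:00 + 2 h = 2026-01-10 23:00.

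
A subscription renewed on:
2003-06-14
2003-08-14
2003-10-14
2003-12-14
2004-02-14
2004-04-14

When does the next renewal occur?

2004-06-14

Gaps: 61, 61, 61, 62, 60 days — not constant. Every event is on the 14th of the month.
Pattern: the 14th of every 2 months.
June 2004: 2004-06-14.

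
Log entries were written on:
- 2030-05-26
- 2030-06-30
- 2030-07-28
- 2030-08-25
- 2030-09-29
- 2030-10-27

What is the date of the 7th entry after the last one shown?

Every date is a Sunday; gaps 35, 28, 28, 35, 28 days.
Each is the last Sunday of its month (at least one falls on the 29th or later, ruling out '4th Sunday').
Last Sunday of November 2030: 2030-11-24.
Last Sunday of December 2030: 2030-12-29.
Last Sunday of January 2031: 2031-01-26.
February 2031 ends with Sunday 2031-02-23.
March 2031 ends with Sunday 2031-03-30.
April 2031 ends with Sunday 2031-04-27.
Last Sunday of May 2031: 2031-05-25.

2031-05-25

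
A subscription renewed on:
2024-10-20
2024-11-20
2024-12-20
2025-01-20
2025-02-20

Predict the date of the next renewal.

The day-of-month is always 20 (31, 30, 31, 31 days between events).
So this recurs on the 20th of each month.
March 2025: 2025-03-20.

2025-03-20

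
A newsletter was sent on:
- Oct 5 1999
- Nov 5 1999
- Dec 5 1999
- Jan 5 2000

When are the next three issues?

Gaps: 31, 30, 31 days — not constant. Every event is on the 5th of the month.
Pattern: the 5th of each month.
February 2000: Feb 5 2000.
March 2000: Mar 5 2000.
April 2000: Apr 5 2000.

Feb 5 2000, Mar 5 2000, Apr 5 2000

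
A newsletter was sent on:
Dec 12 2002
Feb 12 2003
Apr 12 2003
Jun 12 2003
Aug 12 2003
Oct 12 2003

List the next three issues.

Dec 12 2003, Feb 12 2004, Apr 12 2004

Each date is the 12th; the gaps (62, 59, 61, 61, 61) track the month lengths.
The rule is the 12th of every 2 months.
Next: December 2003 → Dec 12 2003.
Next: February 2004 → Feb 12 2004.
Next: April 2004 → Apr 12 2004.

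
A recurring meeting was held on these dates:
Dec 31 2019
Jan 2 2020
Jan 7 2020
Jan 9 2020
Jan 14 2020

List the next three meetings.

Jan 16 2020, Jan 21 2020, Jan 23 2020

Every event lands on a Tuesday or Thursday (gaps cycle 2, 5, 2, 5).
So the schedule is: every Tuesday and Thursday.
Next Thursday: Jan 16 2020.
Next Tuesday: Jan 21 2020.
Next Thursday: Jan 23 2020.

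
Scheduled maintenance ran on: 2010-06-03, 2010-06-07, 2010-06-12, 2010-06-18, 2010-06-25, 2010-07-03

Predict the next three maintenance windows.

2010-07-12, 2010-07-22, 2010-08-02

The spacing grows by 1 each time: 4, 5, 6, 7, 8 days.
Next gap: 9 days. 2010-07-03 + 9 days = 2010-07-12.
Next gap: 10 days. 2010-07-12 + 10 days = 2010-07-22.
Next gap: 11 days. 2010-07-22 + 11 days = 2010-08-02.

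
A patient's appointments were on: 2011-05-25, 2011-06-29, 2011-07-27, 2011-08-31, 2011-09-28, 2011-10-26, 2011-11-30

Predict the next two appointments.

All Wednesdays; the gaps (35, 28, 35, 28, 28, 35) vary with month length.
This is the last Wednesday of each month.
Last Wednesday of December 2011: 2011-12-28.
Last Wednesday of January 2012: 2012-01-25.

2011-12-28, 2012-01-25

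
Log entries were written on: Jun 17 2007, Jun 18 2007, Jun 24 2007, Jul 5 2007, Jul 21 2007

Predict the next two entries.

Intervals are 1, 6, 11, 16 days — an arithmetic progression with common difference 5.
Next gap: 21 days. Jul 21 2007 + 21 days = Aug 11 2007.
Next gap: 26 days. Aug 11 2007 + 26 days = Sep 6 2007.

Aug 11 2007, Sep 6 2007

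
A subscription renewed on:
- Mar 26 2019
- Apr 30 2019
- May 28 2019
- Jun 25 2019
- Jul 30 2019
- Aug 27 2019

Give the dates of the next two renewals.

Sep 24 2019, Oct 29 2019

Every date is a Tuesday; gaps 35, 28, 28, 35, 28 days.
Each is the last Tuesday of its month (at least one falls on the 29th or later, ruling out '4th Tuesday').
Last Tuesday of September 2019: Sep 24 2019.
October 2019 ends with Tuesday Oct 29 2019.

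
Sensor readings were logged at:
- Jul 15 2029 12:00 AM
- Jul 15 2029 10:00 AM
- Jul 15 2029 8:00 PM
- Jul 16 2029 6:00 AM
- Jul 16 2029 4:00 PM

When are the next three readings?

Spacing: 10, 10, 10, 10 h — constant 10 h.
Jul 16 2029 4:00 PM + 10 h = Jul 17 2029 2:00 AM.
Jul 17 2029 2:00 AM + 10 h = Jul 17 2029 12:00 PM.
Jul 17 2029 12:00 PM + 10 h = Jul 17 2029 10:00 PM.

Jul 17 2029 2:00 AM, Jul 17 2029 12:00 PM, Jul 17 2029 10:00 PM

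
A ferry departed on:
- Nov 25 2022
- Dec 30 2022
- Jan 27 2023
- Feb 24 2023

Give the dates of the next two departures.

Mar 31 2023, Apr 28 2023

These are Fridays with 35, 28, 28-day gaps.
Each is the final Friday of its month — Dec 30 2022 is past the 28th, so '4th Friday' doesn't fit.
Last Friday of March 2023: Mar 31 2023.
Last Friday of April 2023: Apr 28 2023.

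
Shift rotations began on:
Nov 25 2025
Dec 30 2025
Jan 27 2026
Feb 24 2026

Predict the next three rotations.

All Tuesdays; the gaps (35, 28, 28) vary with month length.
This is the last Tuesday of each month.
Last Tuesday of March 2026: Mar 31 2026.
April 2026 ends with Tuesday Apr 28 2026.
May 2026 ends with Tuesday May 26 2026.

Mar 31 2026, Apr 28 2026, May 26 2026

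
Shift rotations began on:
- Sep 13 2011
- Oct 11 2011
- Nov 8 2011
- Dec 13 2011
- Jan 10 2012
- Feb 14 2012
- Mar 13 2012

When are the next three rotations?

Apr 10 2012, May 8 2012, Jun 12 2012

Gaps: 28, 28, 35, 28, 35, 28 days — a mix of 28 and 35. Every date is a Tuesday.
Each is the 2nd Tuesday of its month.
2nd Tuesday of April 2012: Apr 10 2012.
2nd Tuesday of May 2012: May 8 2012.
June 2012 — 2nd Tuesday is Jun 12 2012.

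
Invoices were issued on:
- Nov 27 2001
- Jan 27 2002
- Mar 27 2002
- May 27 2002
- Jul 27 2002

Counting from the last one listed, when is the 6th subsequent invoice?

Jul 27 2003

The day-of-month is always 27 (61, 59, 61, 61 days between events).
So this recurs on the 27th of every 2 months.
Next: September 2002 → Sep 27 2002.
November 2002: Nov 27 2002.
Next: January 2003 → Jan 27 2003.
Next: March 2003 → Mar 27 2003.
May 2003: May 27 2003.
July 2003: Jul 27 2003.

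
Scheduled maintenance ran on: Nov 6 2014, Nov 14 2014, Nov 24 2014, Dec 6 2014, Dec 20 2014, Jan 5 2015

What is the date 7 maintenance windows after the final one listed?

Jun 22 2015

Intervals are 8, 10, 12, 14, 16 days — an arithmetic progression with common difference 2.
Next gap: 18 days. Jan 5 2015 + 18 days = Jan 23 2015.
Next gap: 20 days. Jan 23 2015 + 20 days = Feb 12 2015.
Next gap: 22 days. Feb 12 2015 + 22 days = Mar 6 2015.
Next gap: 24 days. Mar 6 2015 + 24 days = Mar 30 2015.
Next gap: 26 days. Mar 30 2015 + 26 days = Apr 25 2015.
Next gap: 28 days. Apr 25 2015 + 28 days = May 23 2015.
Next gap: 30 days. May 23 2015 + 30 days = Jun 22 2015.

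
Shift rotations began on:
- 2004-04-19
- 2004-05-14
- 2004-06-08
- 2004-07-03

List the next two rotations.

Gaps between consecutive events: 25, 25, 25 days — a constant 25-day interval.
2004-07-03 + 25 days = 2004-07-28.
2004-07-28 + 25 days = 2004-08-22.

2004-07-28, 2004-08-22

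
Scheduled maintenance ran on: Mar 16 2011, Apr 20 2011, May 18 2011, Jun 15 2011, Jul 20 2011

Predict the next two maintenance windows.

Aug 17 2011, Sep 21 2011

Gaps: 35, 28, 28, 35 days — a mix of 28 and 35. Every date is a Wednesday.
Each is the 3rd Wednesday of its month.
August 2011 — 3rd Wednesday is Aug 17 2011.
September 2011 — 3rd Wednesday is Sep 21 2011.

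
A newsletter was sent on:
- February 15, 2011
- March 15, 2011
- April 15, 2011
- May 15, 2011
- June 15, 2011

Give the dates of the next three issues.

Gaps: 28, 31, 30, 31 days — not constant. Every event is on the 15th of the month.
Pattern: the 15th of each month.
July 2011: July 15, 2011.
August 2011: August 15, 2011.
Next: September 2011 → September 15, 2011.

July 15, 2011; August 15, 2011; September 15, 2011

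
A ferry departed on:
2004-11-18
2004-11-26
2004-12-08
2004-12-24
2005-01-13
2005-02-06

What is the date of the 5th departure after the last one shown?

The spacing grows by 4 each time: 8, 12, 16, 20, 24 days.
Next gap: 28 days. 2005-02-06 + 28 days = 2005-03-06.
Next gap: 32 days. 2005-03-06 + 32 days = 2005-04-07.
Next gap: 36 days. 2005-04-07 + 36 days = 2005-05-13.
Next gap: 40 days. 2005-05-13 + 40 days = 2005-06-22.
Next gap: 44 days. 2005-06-22 + 44 days = 2005-08-05.

2005-08-05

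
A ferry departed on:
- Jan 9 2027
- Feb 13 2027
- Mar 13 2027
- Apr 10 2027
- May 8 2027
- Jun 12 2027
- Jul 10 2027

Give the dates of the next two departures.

Aug 14 2027, Sep 11 2027

These are Saturdays at 28- or 35-day spacing (35, 28, 28, 28, 35, 28).
The pattern: 2nd Saturday of the month.
August 2027 — 2nd Saturday is Aug 14 2027.
2nd Saturday of September 2027: Sep 11 2027.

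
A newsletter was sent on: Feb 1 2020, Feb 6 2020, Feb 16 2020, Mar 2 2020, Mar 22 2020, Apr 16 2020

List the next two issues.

Gaps: 5, 10, 15, 20, 25 days — each gap is 5 larger than the previous one.
Next gap: 30 days. Apr 16 2020 + 30 days = May 16 2020.
Next gap: 35 days. May 16 2020 + 35 days = Jun 20 2020.

May 16 2020, Jun 20 2020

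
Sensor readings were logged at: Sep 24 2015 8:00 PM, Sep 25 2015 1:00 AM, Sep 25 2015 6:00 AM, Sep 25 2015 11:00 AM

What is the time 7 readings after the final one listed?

Sep 26 2015 10:00 PM

The interval is a steady 5 hours (5, 5, 5).
Sep 25 2015 11:00 AM + 5 h = Sep 25 2015 4:00 PM.
Sep 25 2015 4:00 PM + 5 h = Sep 25 2015 9:00 PM.
Sep 25 2015 9:00 PM + 5 h = Sep 26 2015 2:00 AM.
Sep 26 2015 2:00 AM + 5 h = Sep 26 2015 7:00 AM.
Sep 26 2015 7:00 AM + 5 h = Sep 26 2015 12:00 PM.
Sep 26 2015 12:00 PM + 5 h = Sep 26 2015 5:00 PM.
Sep 26 2015 5:00 PM + 5 h = Sep 26 2015 10:00 PM.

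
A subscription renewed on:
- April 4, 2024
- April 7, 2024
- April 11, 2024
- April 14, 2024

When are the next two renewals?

April 18, 2024; April 21, 2024

Gaps: 3, 4, 3 days — not constant, but cyclic with period 2.
The events fall on every Thursday and Sunday.
The following Thursday is April 18, 2024.
Next Sunday: April 21, 2024.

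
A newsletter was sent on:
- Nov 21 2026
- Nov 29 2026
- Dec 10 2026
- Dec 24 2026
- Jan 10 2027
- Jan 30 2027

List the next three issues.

Gaps: 8, 11, 14, 17, 20 days — each gap is 3 larger than the previous one.
Next gap: 23 days. Jan 30 2027 + 23 days = Feb 22 2027.
Next gap: 26 days. Feb 22 2027 + 26 days = Mar 20 2027.
Next gap: 29 days. Mar 20 2027 + 29 days = Apr 18 2027.

Feb 22 2027, Mar 20 2027, Apr 18 2027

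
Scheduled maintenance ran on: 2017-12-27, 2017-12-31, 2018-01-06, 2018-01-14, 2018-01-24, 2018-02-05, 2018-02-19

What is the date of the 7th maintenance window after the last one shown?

2018-07-23

The spacing grows by 2 each time: 4, 6, 8, 10, 12, 14 days.
Next gap: 16 days. 2018-02-19 + 16 days = 2018-03-07.
Next gap: 18 days. 2018-03-07 + 18 days = 2018-03-25.
Next gap: 20 days. 2018-03-25 + 20 days = 2018-04-14.
Next gap: 22 days. 2018-04-14 + 22 days = 2018-05-06.
Next gap: 24 days. 2018-05-06 + 24 days = 2018-05-30.
Next gap: 26 days. 2018-05-30 + 26 days = 2018-06-25.
Next gap: 28 days. 2018-06-25 + 28 days = 2018-07-23.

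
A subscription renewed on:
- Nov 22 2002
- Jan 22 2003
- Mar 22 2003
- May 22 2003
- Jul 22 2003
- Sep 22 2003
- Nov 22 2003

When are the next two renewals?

Jan 22 2004, Mar 22 2004

Gaps: 61, 59, 61, 61, 62, 61 days — not constant. Every event is on the 22nd of the month.
Pattern: the 22nd of every 2 months.
Next: January 2004 → Jan 22 2004.
Next: March 2004 → Mar 22 2004.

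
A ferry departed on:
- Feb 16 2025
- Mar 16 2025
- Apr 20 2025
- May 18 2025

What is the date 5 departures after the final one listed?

Oct 19 2025

All dates are Sundays, 28, 35, 28 days apart.
Specifically, the 3rd Sunday of each month.
June 2025 — 3rd Sunday is Jun 15 2025.
3rd Sunday of July 2025: Jul 20 2025.
3rd Sunday of August 2025: Aug 17 2025.
September 2025 — 3rd Sunday is Sep 21 2025.
October 2025 — 3rd Sunday is Oct 19 2025.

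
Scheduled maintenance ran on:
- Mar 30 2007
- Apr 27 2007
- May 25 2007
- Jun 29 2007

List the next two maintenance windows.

Jul 27 2007, Aug 31 2007

These are Fridays with 28, 28, 35-day gaps.
Each is the final Friday of its month — Mar 30 2007 is past the 28th, so '4th Friday' doesn't fit.
Last Friday of July 2007: Jul 27 2007.
August 2007 ends with Friday Aug 31 2007.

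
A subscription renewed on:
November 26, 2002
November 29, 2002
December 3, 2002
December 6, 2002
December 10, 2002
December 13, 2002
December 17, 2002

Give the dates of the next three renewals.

December 20, 2002; December 24, 2002; December 27, 2002

Every event lands on a Tuesday or Friday (gaps cycle 3, 4, 3, 4, 3, 4).
So the schedule is: every Tuesday and Friday.
The following Friday is December 20, 2002.
Next Tuesday: December 24, 2002.
The following Friday is December 27, 2002.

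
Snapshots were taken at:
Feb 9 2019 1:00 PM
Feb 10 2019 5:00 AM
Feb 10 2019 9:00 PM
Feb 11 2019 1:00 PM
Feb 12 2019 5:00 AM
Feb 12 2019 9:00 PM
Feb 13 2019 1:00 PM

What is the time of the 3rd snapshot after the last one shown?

Feb 15 2019 1:00 PM

Gaps: 16, 16, 16, 16, 16, 16 hours — each event is 16 hours after the previous one.
Feb 13 2019 1:00 PM + 16 h = Feb 14 2019 5:00 AM.
Feb 14 2019 5:00 AM + 16 h = Feb 14 2019 9:00 PM.
Feb 14 2019 9:00 PM + 16 h = Feb 15 2019 1:00 PM.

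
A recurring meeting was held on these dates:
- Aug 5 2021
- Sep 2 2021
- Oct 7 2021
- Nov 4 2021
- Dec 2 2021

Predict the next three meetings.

Jan 6 2022, Feb 3 2022, Mar 3 2022

These are Thursdays at 28- or 35-day spacing (28, 35, 28, 28).
The pattern: 1st Thursday of the month.
January 2022 — 1st Thursday is Jan 6 2022.
February 2022 — 1st Thursday is Feb 3 2022.
1st Thursday of March 2022: Mar 3 2022.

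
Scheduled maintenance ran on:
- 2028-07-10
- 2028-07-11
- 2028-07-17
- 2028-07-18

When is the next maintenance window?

2028-07-24

The gap pattern 1, 6, 1 repeats every 2 events.
These are the Mondays and Tuesdays of each week.
The following Monday is 2028-07-24.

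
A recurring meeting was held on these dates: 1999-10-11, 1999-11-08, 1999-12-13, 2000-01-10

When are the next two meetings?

All dates are Mondays, 28, 35, 28 days apart.
Specifically, the 2nd Monday of each month.
2nd Monday of February 2000: 2000-02-14.
March 2000 — 2nd Monday is 2000-03-13.

2000-02-14, 2000-03-13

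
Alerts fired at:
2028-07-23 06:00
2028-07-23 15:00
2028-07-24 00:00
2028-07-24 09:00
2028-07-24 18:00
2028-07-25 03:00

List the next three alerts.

Gaps: 9, 9, 9, 9, 9 hours — each event is 9 hours after the previous one.
2028-07-25 03:00 + 9 h = 2028-07-25 12:00.
2028-07-25 12:00 + 9 h = 2028-07-25 21:00.
2028-07-25 21:00 + 9 h = 2028-07-26 06:00.

2028-07-25 12:00, 2028-07-25 21:00, 2028-07-26 06:00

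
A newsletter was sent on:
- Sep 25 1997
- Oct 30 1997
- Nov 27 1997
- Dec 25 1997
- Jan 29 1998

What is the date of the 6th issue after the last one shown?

These are Thursdays with 35, 28, 28, 35-day gaps.
Each is the final Thursday of its month — Oct 30 1997 is past the 28th, so '4th Thursday' doesn't fit.
Last Thursday of February 1998: Feb 26 1998.
Last Thursday of March 1998: Mar 26 1998.
Last Thursday of April 1998: Apr 30 1998.
Last Thursday of May 1998: May 28 1998.
Last Thursday of June 1998: Jun 25 1998.
July 1998 ends with Thursday Jul 30 1998.

Jul 30 1998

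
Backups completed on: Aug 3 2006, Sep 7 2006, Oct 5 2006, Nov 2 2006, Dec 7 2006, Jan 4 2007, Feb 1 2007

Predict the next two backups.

These are Thursdays at 28- or 35-day spacing (35, 28, 28, 35, 28, 28).
The pattern: 1st Thursday of the month.
1st Thursday of March 2007: Mar 1 2007.
1st Thursday of April 2007: Apr 5 2007.

Mar 1 2007, Apr 5 2007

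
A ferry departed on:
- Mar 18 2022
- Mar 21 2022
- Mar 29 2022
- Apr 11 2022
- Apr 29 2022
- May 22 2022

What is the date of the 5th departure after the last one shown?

The spacing grows by 5 each time: 3, 8, 13, 18, 23 days.
Next gap: 28 days. May 22 2022 + 28 days = Jun 19 2022.
Next gap: 33 days. Jun 19 2022 + 33 days = Jul 22 2022.
Next gap: 38 days. Jul 22 2022 + 38 days = Aug 29 2022.
Next gap: 43 days. Aug 29 2022 + 43 days = Oct 11 2022.
Next gap: 48 days. Oct 11 2022 + 48 days = Nov 28 2022.

Nov 28 2022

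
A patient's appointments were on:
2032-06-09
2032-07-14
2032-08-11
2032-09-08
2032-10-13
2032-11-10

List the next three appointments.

2032-12-08, 2033-01-12, 2033-02-09

All dates are Wednesdays, 35, 28, 28, 35, 28 days apart.
Specifically, the 2nd Wednesday of each month.
2nd Wednesday of December 2032: 2032-12-08.
January 2033 — 2nd Wednesday is 2033-01-12.
2nd Wednesday of February 2033: 2033-02-09.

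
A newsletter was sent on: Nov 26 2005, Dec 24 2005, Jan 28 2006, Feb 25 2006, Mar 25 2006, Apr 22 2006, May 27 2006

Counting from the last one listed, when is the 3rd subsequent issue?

Aug 26 2006

These are Saturdays at 28- or 35-day spacing (28, 35, 28, 28, 28, 35).
The pattern: 4th Saturday of the month.
4th Saturday of June 2006: Jun 24 2006.
4th Saturday of July 2006: Jul 22 2006.
4th Saturday of August 2006: Aug 26 2006.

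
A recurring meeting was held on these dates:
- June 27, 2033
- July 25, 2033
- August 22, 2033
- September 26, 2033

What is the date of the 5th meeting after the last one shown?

Gaps: 28, 28, 35 days — a mix of 28 and 35. Every date is a Monday.
Each is the 4th Monday of its month.
October 2033 — 4th Monday is October 24, 2033.
November 2033 — 4th Monday is November 28, 2033.
4th Monday of December 2033: December 26, 2033.
January 2034 — 4th Monday is January 23, 2034.
4th Monday of February 2034: February 27, 2034.

February 27, 2034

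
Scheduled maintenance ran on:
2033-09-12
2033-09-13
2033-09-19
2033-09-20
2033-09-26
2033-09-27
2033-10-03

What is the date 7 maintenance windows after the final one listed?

2033-10-25

Gaps: 1, 6, 1, 6, 1, 6 days — not constant, but cyclic with period 2.
The events fall on every Monday and Tuesday.
The following Tuesday is 2033-10-04.
Next Monday: 2033-10-10.
Next Tuesday: 2033-10-11.
Next Monday: 2033-10-17.
The following Tuesday is 2033-10-18.
The following Monday is 2033-10-24.
The following Tuesday is 2033-10-25.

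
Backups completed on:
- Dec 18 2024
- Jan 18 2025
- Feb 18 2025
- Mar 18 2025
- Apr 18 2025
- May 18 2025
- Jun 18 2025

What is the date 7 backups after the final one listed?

Jan 18 2026

Each date is the 18th; the gaps (31, 31, 28, 31, 30, 31) track the month lengths.
The rule is the 18th of each month.
July 2025: Jul 18 2025.
Next: August 2025 → Aug 18 2025.
Next: September 2025 → Sep 18 2025.
Next: October 2025 → Oct 18 2025.
Next: November 2025 → Nov 18 2025.
Next: December 2025 → Dec 18 2025.
Next: January 2026 → Jan 18 2026.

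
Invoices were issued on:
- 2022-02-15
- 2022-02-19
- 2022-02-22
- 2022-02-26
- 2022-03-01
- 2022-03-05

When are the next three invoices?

Gaps: 4, 3, 4, 3, 4 days — not constant, but cyclic with period 2.
The events fall on every Tuesday and Saturday.
Next Tuesday: 2022-03-08.
Next Saturday: 2022-03-12.
Next Tuesday: 2022-03-15.

2022-03-08, 2022-03-12, 2022-03-15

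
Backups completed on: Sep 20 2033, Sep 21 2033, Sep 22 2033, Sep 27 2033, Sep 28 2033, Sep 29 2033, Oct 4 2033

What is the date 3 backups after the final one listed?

Oct 11 2033

Gaps: 1, 1, 5, 1, 1, 5 days — not constant, but cyclic with period 3.
The events fall on every Tuesday, Wednesday and Thursday.
The following Wednesday is Oct 5 2033.
The following Thursday is Oct 6 2033.
Next Tuesday: Oct 11 2033.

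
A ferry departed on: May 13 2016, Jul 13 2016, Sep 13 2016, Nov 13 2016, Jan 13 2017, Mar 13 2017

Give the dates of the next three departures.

May 13 2017, Jul 13 2017, Sep 13 2017

The day-of-month is always 13 (61, 62, 61, 61, 59 days between events).
So this recurs on the 13th of every 2 months.
May 2017: May 13 2017.
July 2017: Jul 13 2017.
September 2017: Sep 13 2017.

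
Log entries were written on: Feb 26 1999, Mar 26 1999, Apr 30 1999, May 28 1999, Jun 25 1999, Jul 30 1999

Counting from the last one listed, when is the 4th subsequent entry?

These are Fridays with 28, 35, 28, 28, 35-day gaps.
Each is the final Friday of its month — Apr 30 1999 is past the 28th, so '4th Friday' doesn't fit.
August 1999 ends with Friday Aug 27 1999.
Last Friday of September 1999: Sep 24 1999.
October 1999 ends with Friday Oct 29 1999.
Last Friday of November 1999: Nov 26 1999.

Nov 26 1999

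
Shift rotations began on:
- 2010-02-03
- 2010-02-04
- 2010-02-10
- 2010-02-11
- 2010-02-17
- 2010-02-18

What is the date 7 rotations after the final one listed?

Every event lands on a Wednesday or Thursday (gaps cycle 1, 6, 1, 6, 1).
So the schedule is: every Wednesday and Thursday.
Next Wednesday: 2010-02-24.
Next Thursday: 2010-02-25.
Next Wednesday: 2010-03-03.
The following Thursday is 2010-03-04.
Next Wednesday: 2010-03-10.
The following Thursday is 2010-03-11.
The following Wednesday is 2010-03-17.

2010-03-17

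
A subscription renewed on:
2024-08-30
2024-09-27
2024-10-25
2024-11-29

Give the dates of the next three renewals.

2024-12-27, 2025-01-31, 2025-02-28

Every date is a Friday; gaps 28, 28, 35 days.
Each is the last Friday of its month (at least one falls on the 29th or later, ruling out '4th Friday').
December 2024 ends with Friday 2024-12-27.
January 2025 ends with Friday 2025-01-31.
Last Friday of February 2025: 2025-02-28.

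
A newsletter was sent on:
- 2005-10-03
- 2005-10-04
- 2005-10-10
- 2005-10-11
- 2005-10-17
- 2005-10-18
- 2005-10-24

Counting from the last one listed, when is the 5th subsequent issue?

Gaps: 1, 6, 1, 6, 1, 6 days — not constant, but cyclic with period 2.
The events fall on every Monday and Tuesday.
Next Tuesday: 2005-10-25.
The following Monday is 2005-10-31.
The following Tuesday is 2005-11-01.
The following Monday is 2005-11-07.
Next Tuesday: 2005-11-08.

2005-11-08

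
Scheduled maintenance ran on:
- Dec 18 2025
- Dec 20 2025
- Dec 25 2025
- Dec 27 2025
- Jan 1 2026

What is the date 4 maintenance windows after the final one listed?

Gaps: 2, 5, 2, 5 days — not constant, but cyclic with period 2.
The events fall on every Thursday and Saturday.
Next Saturday: Jan 3 2026.
The following Thursday is Jan 8 2026.
Next Saturday: Jan 10 2026.
The following Thursday is Jan 15 2026.

Jan 15 2026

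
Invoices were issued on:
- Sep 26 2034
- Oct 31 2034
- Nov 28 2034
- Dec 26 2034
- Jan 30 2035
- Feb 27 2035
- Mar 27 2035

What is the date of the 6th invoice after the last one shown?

These are Tuesdays with 35, 28, 28, 35, 28, 28-day gaps.
Each is the final Tuesday of its month — Oct 31 2034 is past the 28th, so '4th Tuesday' doesn't fit.
Last Tuesday of April 2035: Apr 24 2035.
May 2035 ends with Tuesday May 29 2035.
Last Tuesday of June 2035: Jun 26 2035.
July 2035 ends with Tuesday Jul 31 2035.
August 2035 ends with Tuesday Aug 28 2035.
September 2035 ends with Tuesday Sep 25 2035.

Sep 25 2035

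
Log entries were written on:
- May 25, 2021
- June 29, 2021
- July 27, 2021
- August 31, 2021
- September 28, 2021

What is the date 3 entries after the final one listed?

Every date is a Tuesday; gaps 35, 28, 35, 28 days.
Each is the last Tuesday of its month (at least one falls on the 29th or later, ruling out '4th Tuesday').
Last Tuesday of October 2021: October 26, 2021.
Last Tuesday of November 2021: November 30, 2021.
December 2021 ends with Tuesday December 28, 2021.

December 28, 2021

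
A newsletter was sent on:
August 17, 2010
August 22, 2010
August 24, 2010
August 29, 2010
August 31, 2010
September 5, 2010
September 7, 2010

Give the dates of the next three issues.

September 12, 2010; September 14, 2010; September 19, 2010

The gap pattern 5, 2, 5, 2, 5, 2 repeats every 2 events.
These are the Tuesdays and Sundays of each week.
Next Sunday: September 12, 2010.
Next Tuesday: September 14, 2010.
The following Sunday is September 19, 2010.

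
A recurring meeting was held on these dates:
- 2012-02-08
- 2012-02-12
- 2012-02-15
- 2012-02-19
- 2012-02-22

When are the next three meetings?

The gap pattern 4, 3, 4, 3 repeats every 2 events.
These are the Wednesdays and Sundays of each week.
The following Sunday is 2012-02-26.
The following Wednesday is 2012-02-29.
The following Sunday is 2012-03-04.

2012-02-26, 2012-02-29, 2012-03-04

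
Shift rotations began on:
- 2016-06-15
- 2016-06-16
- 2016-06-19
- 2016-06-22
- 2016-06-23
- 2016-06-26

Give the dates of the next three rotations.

The gap pattern 1, 3, 3, 1, 3 repeats every 3 events.
These are the Wednesdays, Thursdays and Sundays of each week.
The following Wednesday is 2016-06-29.
The following Thursday is 2016-06-30.
The following Sunday is 2016-07-03.

2016-06-29, 2016-06-30, 2016-07-03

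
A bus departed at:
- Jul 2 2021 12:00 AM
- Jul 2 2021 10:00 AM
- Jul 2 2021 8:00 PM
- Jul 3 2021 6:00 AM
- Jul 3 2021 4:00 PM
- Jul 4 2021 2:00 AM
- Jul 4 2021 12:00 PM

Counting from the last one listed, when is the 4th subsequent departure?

Jul 6 2021 4:00 AM

The interval is a steady 10 hours (10, 10, 10, 10, 10, 10).
Jul 4 2021 12:00 PM + 10 h = Jul 4 2021 10:00 PM.
Jul 4 2021 10:00 PM + 10 h = Jul 5 2021 8:00 AM.
Jul 5 2021 8:00 AM + 10 h = Jul 5 2021 6:00 PM.
Jul 5 2021 6:00 PM + 10 h = Jul 6 2021 4:00 AM.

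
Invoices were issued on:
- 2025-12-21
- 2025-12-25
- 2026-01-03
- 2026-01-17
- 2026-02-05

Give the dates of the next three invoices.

The spacing grows by 5 each time: 4, 9, 14, 19 days.
Next gap: 24 days. 2026-02-05 + 24 days = 2026-03-01.
Next gap: 29 days. 2026-03-01 + 29 days = 2026-03-30.
Next gap: 34 days. 2026-03-30 + 34 days = 2026-05-03.

2026-03-01, 2026-03-30, 2026-05-03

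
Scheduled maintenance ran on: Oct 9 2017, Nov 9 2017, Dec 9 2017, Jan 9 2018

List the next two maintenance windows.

Each date is the 9th; the gaps (31, 30, 31) track the month lengths.
The rule is the 9th of each month.
Next: February 2018 → Feb 9 2018.
March 2018: Mar 9 2018.

Feb 9 2018, Mar 9 2018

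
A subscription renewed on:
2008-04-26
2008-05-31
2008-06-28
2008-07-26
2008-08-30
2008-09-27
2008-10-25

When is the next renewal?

2008-11-29

All Saturdays; the gaps (35, 28, 28, 35, 28, 28) vary with month length.
This is the last Saturday of each month.
November 2008 ends with Saturday 2008-11-29.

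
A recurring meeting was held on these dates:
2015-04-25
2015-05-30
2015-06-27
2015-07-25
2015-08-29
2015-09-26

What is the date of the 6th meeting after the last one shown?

2016-03-26

Every date is a Saturday; gaps 35, 28, 28, 35, 28 days.
Each is the last Saturday of its month (at least one falls on the 29th or later, ruling out '4th Saturday').
October 2015 ends with Saturday 2015-10-31.
November 2015 ends with Saturday 2015-11-28.
December 2015 ends with Saturday 2015-12-26.
January 2016 ends with Saturday 2016-01-30.
February 2016 ends with Saturday 2016-02-27.
Last Saturday of March 2016: 2016-03-26.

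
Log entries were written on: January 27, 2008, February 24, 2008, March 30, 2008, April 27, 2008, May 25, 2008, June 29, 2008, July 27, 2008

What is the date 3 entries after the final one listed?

October 26, 2008

These are Sundays with 28, 35, 28, 28, 35, 28-day gaps.
Each is the final Sunday of its month — March 30, 2008 is past the 28th, so '4th Sunday' doesn't fit.
August 2008 ends with Sunday August 31, 2008.
Last Sunday of September 2008: September 28, 2008.
Last Sunday of October 2008: October 26, 2008.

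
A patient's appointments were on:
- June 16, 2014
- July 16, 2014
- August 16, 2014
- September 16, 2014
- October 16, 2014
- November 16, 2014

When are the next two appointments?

December 16, 2014; January 16, 2015

Gaps: 30, 31, 31, 30, 31 days — not constant. Every event is on the 16th of the month.
Pattern: the 16th of each month.
Next: December 2014 → December 16, 2014.
January 2015: January 16, 2015.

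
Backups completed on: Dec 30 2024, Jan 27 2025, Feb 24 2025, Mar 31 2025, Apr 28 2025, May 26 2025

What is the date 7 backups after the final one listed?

Dec 29 2025

These are Mondays with 28, 28, 35, 28, 28-day gaps.
Each is the final Monday of its month — Dec 30 2024 is past the 28th, so '4th Monday' doesn't fit.
Last Monday of June 2025: Jun 30 2025.
July 2025 ends with Monday Jul 28 2025.
August 2025 ends with Monday Aug 25 2025.
September 2025 ends with Monday Sep 29 2025.
Last Monday of October 2025: Oct 27 2025.
November 2025 ends with Monday Nov 24 2025.
Last Monday of December 2025: Dec 29 2025.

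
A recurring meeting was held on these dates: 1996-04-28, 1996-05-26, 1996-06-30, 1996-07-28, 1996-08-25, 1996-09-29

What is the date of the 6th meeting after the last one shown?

These are Sundays with 28, 35, 28, 28, 35-day gaps.
Each is the final Sunday of its month — 1996-06-30 is past the 28th, so '4th Sunday' doesn't fit.
Last Sunday of October 1996: 1996-10-27.
Last Sunday of November 1996: 1996-11-24.
December 1996 ends with Sunday 1996-12-29.
Last Sunday of January 1997: 1997-01-26.
Last Sunday of February 1997: 1997-02-23.
Last Sunday of March 1997: 1997-03-30.

1997-03-30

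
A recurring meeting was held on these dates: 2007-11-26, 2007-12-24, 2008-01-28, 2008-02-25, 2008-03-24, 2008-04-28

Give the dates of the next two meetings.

2008-05-26, 2008-06-23

These are Mondays at 28- or 35-day spacing (28, 35, 28, 28, 35).
The pattern: 4th Monday of the month.
4th Monday of May 2008: 2008-05-26.
4th Monday of June 2008: 2008-06-23.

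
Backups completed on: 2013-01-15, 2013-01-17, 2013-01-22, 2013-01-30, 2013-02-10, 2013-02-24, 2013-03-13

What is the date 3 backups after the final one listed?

The spacing grows by 3 each time: 2, 5, 8, 11, 14, 17 days.
Next gap: 20 days. 2013-03-13 + 20 days = 2013-04-02.
Next gap: 23 days. 2013-04-02 + 23 days = 2013-04-25.
Next gap: 26 days. 2013-04-25 + 26 days = 2013-05-21.

2013-05-21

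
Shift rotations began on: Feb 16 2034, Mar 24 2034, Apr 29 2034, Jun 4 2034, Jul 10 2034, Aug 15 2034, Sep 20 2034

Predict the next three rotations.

Oct 26 2034, Dec 1 2034, Jan 6 2035

The spacing is 36, 36, 36, 36, 36, 36 days — always 36 days.
Sep 20 2034 + 36 days = Oct 26 2034.
Oct 26 2034 + 36 days = Dec 1 2034.
Dec 1 2034 + 36 days = Jan 6 2035.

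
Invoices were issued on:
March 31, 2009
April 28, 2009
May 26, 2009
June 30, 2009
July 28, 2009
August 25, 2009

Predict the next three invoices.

These are Tuesdays with 28, 28, 35, 28, 28-day gaps.
Each is the final Tuesday of its month — March 31, 2009 is past the 28th, so '4th Tuesday' doesn't fit.
Last Tuesday of September 2009: September 29, 2009.
October 2009 ends with Tuesday October 27, 2009.
Last Tuesday of November 2009: November 24, 2009.

September 29, 2009; October 27, 2009; November 24, 2009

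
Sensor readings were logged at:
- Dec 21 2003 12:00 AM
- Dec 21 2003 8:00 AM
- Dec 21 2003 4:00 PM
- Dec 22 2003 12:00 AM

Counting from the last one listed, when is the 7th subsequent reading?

The interval is a steady 8 hours (8, 8, 8).
Dec 22 2003 12:00 AM + 8 h = Dec 22 2003 8:00 AM.
Dec 22 2003 8:00 AM + 8 h = Dec 22 2003 4:00 PM.
Dec 22 2003 4:00 PM + 8 h = Dec 23 2003 12:00 AM.
Dec 23 2003 12:00 AM + 8 h = Dec 23 2003 8:00 AM.
Dec 23 2003 8:00 AM + 8 h = Dec 23 2003 4:00 PM.
Dec 23 2003 4:00 PM + 8 h = Dec 24 2003 12:00 AM.
Dec 24 2003 12:00 AM + 8 h = Dec 24 2003 8:00 AM.

Dec 24 2003 8:00 AM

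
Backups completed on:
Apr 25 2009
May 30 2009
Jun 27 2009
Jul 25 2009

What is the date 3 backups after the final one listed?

Oct 31 2009

Every date is a Saturday; gaps 35, 28, 28 days.
Each is the last Saturday of its month (at least one falls on the 29th or later, ruling out '4th Saturday').
Last Saturday of August 2009: Aug 29 2009.
September 2009 ends with Saturday Sep 26 2009.
October 2009 ends with Saturday Oct 31 2009.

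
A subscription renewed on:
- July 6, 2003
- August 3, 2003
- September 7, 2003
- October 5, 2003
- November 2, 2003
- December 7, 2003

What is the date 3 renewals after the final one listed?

March 7, 2004

Gaps: 28, 35, 28, 28, 35 days — a mix of 28 and 35. Every date is a Sunday.
Each is the 1st Sunday of its month.
January 2004 — 1st Sunday is January 4, 2004.
February 2004 — 1st Sunday is February 1, 2004.
1st Sunday of March 2004: March 7, 2004.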